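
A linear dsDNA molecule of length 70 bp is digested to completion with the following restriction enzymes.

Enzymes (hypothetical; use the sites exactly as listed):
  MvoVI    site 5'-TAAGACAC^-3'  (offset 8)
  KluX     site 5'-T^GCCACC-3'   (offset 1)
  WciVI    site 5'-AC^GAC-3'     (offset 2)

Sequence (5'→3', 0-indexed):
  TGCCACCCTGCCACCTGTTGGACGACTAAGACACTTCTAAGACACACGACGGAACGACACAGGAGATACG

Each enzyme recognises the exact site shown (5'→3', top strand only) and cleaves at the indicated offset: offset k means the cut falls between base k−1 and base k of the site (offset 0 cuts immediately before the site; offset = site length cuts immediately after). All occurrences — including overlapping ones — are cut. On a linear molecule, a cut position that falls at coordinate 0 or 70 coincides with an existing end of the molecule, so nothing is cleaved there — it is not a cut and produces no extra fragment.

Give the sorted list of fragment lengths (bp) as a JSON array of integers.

[1,2,8,8,11,11,14,15]

Scan for sites:
  MvoVI (TAAGACAC, off=8): starts [26, 37] → cuts [34, 45]
  KluX (TGCCACC, off=1): starts [0, 8] → cuts [1, 9]
  WciVI (ACGAC, off=2): starts [21, 45, 53] → cuts [23, 47, 55]

Pooled cuts: [1, 9, 23, 34, 45, 47, 55]

Fragment lengths:
  [0,1): 1 bp
  [1,9): 8 bp
  [9,23): 14 bp
  [23,34): 11 bp
  [34,45): 11 bp
  [45,47): 2 bp
  [47,55): 8 bp
  [55,70): 15 bp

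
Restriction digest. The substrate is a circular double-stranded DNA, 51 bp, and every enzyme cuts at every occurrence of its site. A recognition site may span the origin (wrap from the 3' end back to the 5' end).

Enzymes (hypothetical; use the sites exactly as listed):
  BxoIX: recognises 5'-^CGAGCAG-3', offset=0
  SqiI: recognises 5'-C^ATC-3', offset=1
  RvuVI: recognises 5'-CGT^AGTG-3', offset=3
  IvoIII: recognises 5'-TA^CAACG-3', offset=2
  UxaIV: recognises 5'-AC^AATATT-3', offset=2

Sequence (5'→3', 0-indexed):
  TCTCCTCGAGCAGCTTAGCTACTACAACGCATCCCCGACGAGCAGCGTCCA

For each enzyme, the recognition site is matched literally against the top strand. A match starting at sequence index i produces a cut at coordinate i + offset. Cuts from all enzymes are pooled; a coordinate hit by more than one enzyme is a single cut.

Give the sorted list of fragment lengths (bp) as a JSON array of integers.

[6,7,8,12,18]

Site scan:
  BxoIX (CGAGCAG, off=0): starts [6, 38] → cuts [6, 38]
  SqiI (CATC, off=1): starts [29, 49] → cuts [30, 50]
  RvuVI (CGTAGTG, off=3): no sites
  IvoIII (TACAACG, off=2): starts [22] → cuts [24]
  UxaIV (ACAATATT, off=2): no sites

Pooled cuts: [6, 24, 30, 38, 50]

Fragment lengths:
  6→24: 18 bp
  24→30: 6 bp
  30→38: 8 bp
  38→50: 12 bp
  50→6 (wrap): 51-50+6 = 7 bp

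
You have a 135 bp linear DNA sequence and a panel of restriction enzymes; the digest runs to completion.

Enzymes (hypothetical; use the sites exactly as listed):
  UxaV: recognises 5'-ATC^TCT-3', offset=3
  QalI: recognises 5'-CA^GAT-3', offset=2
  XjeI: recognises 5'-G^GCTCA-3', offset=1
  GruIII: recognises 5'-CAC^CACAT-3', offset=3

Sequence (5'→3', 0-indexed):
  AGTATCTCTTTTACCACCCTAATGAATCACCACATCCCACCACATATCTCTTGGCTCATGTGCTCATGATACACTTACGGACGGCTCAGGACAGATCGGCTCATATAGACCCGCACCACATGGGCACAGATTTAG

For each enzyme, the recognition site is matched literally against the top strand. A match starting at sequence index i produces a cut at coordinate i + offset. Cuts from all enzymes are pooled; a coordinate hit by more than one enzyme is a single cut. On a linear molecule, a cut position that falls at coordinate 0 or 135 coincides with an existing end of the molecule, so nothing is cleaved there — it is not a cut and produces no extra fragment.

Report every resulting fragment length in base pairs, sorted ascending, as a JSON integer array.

[5,5,6,7,8,10,10,12,18,24,30]

Site scan:
  UxaV (ATCTCT, off=3): starts [3, 45] → cuts [6, 48]
  QalI (CAGAT, off=2): starts [91, 126] → cuts [93, 128]
  XjeI (GGCTCA, off=1): starts [52, 82, 97] → cuts [53, 83, 98]
  GruIII (CACCACAT, off=3): starts [27, 37, 113] → cuts [30, 40, 116]

Pooled cuts: [6, 30, 40, 48, 53, 83, 93, 98, 116, 128]

Fragment lengths:
  [0,6): 6 bp
  [6,30): 24 bp
  [30,40): 10 bp
  [40,48): 8 bp
  [48,53): 5 bp
  [53,83): 30 bp
  [83,93): 10 bp
  [93,98): 5 bp
  [98,116): 18 bp
  [116,128): 12 bp
  [128,135): 7 bp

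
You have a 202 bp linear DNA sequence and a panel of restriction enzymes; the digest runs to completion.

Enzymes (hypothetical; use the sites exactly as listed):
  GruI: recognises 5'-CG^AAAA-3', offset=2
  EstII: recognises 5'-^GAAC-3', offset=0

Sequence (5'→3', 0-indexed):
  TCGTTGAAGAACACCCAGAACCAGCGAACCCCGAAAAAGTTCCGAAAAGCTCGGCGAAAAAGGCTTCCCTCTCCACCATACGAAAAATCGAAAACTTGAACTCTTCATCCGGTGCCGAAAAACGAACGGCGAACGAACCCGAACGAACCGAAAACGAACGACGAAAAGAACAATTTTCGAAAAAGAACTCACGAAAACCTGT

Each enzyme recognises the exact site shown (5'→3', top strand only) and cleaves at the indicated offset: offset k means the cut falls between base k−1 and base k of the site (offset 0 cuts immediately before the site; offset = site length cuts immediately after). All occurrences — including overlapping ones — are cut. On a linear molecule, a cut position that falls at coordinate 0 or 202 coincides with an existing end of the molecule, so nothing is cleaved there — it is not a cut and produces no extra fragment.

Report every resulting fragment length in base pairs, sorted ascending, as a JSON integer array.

Per-enzyme occurrences:
  GruI (CGAAAA, off=2): starts [31, 42, 54, 80, 88, 115, 148, 161, 177, 191] → cuts [33, 44, 56, 82, 90, 117, 150, 163, 179, 193]
  EstII (GAAC, off=0): starts [8, 17, 25, 97, 123, 130, 134, 140, 144, 155, 167, 184] → cuts [8, 17, 25, 97, 123, 130, 134, 140, 144, 155, 167, 184]

Pooled cuts: [8, 17, 25, 33, 44, 56, 82, 90, 97, 117, 123, 130, 134, 140, 144, 150, 155, 163, 167, 179, 184, 193]

Fragment lengths:
  [0,8): 8 bp
  [8,17): 9 bp
  [17,25): 8 bp
  [25,33): 8 bp
  [33,44): 11 bp
  [44,56): 12 bp
  [56,82): 26 bp
  [82,90): 8 bp
  [90,97): 7 bp
  [97,117): 20 bp
  [117,123): 6 bp
  [123,130): 7 bp
  [130,134): 4 bp
  [134,140): 6 bp
  [140,144): 4 bp
  [144,150): 6 bp
  [150,155): 5 bp
  [155,163): 8 bp
  [163,167): 4 bp
  [167,179): 12 bp
  [179,184): 5 bp
  [184,193): 9 bp
  [193,202): 9 bp

[4,4,4,5,5,6,6,6,7,7,8,8,8,8,8,9,9,9,11,12,12,20,26]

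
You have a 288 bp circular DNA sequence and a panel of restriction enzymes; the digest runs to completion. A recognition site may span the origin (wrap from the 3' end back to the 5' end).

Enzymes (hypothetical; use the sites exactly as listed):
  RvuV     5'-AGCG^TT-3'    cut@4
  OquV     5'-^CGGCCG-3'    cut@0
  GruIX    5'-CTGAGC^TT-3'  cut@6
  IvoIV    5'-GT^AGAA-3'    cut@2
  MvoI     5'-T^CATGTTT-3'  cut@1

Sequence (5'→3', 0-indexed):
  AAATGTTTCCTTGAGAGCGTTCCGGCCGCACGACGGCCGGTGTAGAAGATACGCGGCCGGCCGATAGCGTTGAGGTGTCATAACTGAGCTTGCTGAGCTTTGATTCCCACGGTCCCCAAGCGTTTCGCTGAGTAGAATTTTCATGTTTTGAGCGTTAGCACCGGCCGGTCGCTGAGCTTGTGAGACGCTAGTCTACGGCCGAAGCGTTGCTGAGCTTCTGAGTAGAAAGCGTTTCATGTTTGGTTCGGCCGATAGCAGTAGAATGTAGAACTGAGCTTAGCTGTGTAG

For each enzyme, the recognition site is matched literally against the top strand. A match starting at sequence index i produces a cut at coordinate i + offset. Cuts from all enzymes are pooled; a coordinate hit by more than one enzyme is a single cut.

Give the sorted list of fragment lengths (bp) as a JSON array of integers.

Per-enzyme occurrences:
  RvuV (AGCGTT, off=4): starts [15, 65, 118, 150, 202, 227] → cuts [19, 69, 122, 154, 206, 231]
  OquV (CGGCCG, off=0): starts [22, 33, 53, 57, 161, 195, 245] → cuts [22, 33, 53, 57, 161, 195, 245]
  GruIX (CTGAGCTT, off=6): starts [83, 92, 171, 209, 270] → cuts [89, 98, 177, 215, 276]
  IvoIV (GTAGAA, off=2): starts [41, 131, 221, 257, 264, 284] → cuts [43, 133, 223, 259, 266, 286]
  MvoI (TCATGTTT, off=1): starts [140, 233] → cuts [141, 234]

Pooled cuts: [19, 22, 33, 43, 53, 57, 69, 89, 98, 122, 133, 141, 154, 161, 177, 195, 206, 215, 223, 231, 234, 245, 259, 266, 276, 286]

Fragment lengths:
  19→22: 3 bp
  22→33: 11 bp
  33→43: 10 bp
  43→53: 10 bp
  53→57: 4 bp
  57→69: 12 bp
  69→89: 20 bp
  89→98: 9 bp
  98→122: 24 bp
  122→133: 11 bp
  133→141: 8 bp
  141→154: 13 bp
  154→161: 7 bp
  161→177: 16 bp
  177→195: 18 bp
  195→206: 11 bp
  206→215: 9 bp
  215→223: 8 bp
  223→231: 8 bp
  231→234: 3 bp
  234→245: 11 bp
  245→259: 14 bp
  259→266: 7 bp
  266→276: 10 bp
  276→286: 10 bp
  286→19 (wrap): 288-286+19 = 21 bp

[3,3,4,7,7,8,8,8,9,9,10,10,10,10,11,11,11,11,12,13,14,16,18,20,21,24]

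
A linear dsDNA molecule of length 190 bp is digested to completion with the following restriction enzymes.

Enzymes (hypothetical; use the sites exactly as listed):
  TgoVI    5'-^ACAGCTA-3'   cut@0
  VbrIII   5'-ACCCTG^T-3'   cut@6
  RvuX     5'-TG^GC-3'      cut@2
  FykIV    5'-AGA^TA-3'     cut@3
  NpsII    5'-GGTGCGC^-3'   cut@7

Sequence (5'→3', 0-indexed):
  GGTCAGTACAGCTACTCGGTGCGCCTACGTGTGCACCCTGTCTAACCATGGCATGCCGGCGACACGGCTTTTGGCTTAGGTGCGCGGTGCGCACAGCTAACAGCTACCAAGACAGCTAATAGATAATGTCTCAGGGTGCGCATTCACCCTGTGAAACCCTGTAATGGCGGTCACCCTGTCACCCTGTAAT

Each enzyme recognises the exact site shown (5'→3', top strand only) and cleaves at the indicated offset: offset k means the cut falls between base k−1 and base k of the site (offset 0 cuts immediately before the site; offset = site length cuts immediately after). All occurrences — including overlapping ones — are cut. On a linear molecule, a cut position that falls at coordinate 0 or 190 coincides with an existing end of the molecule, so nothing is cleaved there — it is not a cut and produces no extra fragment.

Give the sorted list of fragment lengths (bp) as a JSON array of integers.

[4,5,7,7,7,8,10,10,10,12,12,12,12,16,17,18,23]

Per-enzyme occurrences:
  TgoVI ACAGCTA/0: at [7, 92, 99, 111] ⇒ [7, 92, 99, 111]
  VbrIII ACCCTGT/6: at [34, 145, 155, 172, 180] ⇒ [40, 151, 161, 178, 186]
  RvuX TGGC/2: at [48, 71, 164] ⇒ [50, 73, 166]
  FykIV AGATA/3: at [120] ⇒ [123]
  NpsII GGTGCGC/7: at [17, 78, 85, 134] ⇒ [24, 85, 92, 141]

All cut coordinates (distinct, sorted): [7, 24, 40, 50, 73, 85, 92, 99, 111, 123, 141, 151, 161, 166, 178, 186]

Fragment lengths:
  [0,7): 7 bp
  [7,24): 17 bp
  [24,40): 16 bp
  [40,50): 10 bp
  [50,73): 23 bp
  [73,85): 12 bp
  [85,92): 7 bp
  [92,99): 7 bp
  [99,111): 12 bp
  [111,123): 12 bp
  [123,141): 18 bp
  [141,151): 10 bp
  [151,161): 10 bp
  [161,166): 5 bp
  [166,178): 12 bp
  [178,186): 8 bp
  [186,190): 4 bp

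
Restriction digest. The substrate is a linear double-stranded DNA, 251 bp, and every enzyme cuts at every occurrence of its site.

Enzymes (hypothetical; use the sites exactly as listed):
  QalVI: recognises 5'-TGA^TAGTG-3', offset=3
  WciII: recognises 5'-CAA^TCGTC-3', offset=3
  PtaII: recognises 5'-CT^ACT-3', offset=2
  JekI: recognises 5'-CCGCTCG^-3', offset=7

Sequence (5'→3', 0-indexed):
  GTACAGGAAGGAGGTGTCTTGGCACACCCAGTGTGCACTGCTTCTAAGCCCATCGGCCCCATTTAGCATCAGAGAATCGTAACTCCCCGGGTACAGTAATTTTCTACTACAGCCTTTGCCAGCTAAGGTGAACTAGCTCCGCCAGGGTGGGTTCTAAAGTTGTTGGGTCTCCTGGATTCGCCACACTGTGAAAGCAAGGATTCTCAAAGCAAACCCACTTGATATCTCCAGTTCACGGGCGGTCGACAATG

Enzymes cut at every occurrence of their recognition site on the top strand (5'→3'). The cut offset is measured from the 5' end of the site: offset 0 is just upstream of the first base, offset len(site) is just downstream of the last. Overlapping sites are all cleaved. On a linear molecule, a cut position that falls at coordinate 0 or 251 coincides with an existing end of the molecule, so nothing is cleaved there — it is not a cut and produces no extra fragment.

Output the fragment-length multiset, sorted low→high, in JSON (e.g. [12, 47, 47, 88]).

[105,146]

Site scan:
  QalVI (TGATAGTG, off=3): no sites
  WciII (CAATCGTC, off=3): no sites
  PtaII CTACT/2: at [103] ⇒ [105]
  JekI (CCGCTCG, off=7): no sites

All cut coordinates (distinct, sorted): [105]

Fragment lengths:
  [0,105): 105 bp
  [105,251): 146 bp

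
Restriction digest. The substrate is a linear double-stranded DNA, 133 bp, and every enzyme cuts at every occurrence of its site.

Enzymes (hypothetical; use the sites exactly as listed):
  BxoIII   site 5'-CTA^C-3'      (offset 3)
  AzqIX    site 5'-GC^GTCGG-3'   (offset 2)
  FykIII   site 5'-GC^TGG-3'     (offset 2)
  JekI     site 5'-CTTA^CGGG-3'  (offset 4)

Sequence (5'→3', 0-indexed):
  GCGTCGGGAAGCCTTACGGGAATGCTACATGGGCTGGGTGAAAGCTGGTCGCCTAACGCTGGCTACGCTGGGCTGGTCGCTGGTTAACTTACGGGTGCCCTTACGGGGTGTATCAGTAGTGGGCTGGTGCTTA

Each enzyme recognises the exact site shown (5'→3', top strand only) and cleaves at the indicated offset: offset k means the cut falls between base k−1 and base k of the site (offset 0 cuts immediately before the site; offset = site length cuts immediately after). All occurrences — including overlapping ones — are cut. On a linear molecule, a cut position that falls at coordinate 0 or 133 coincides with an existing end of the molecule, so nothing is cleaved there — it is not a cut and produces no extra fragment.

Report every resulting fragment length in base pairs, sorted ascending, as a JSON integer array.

Per-enzyme occurrences:
  BxoIII (CTAC, off=3): starts [24, 62] → cuts [27, 65]
  AzqIX (GCGTCGG, off=2): starts [0] → cuts [2]
  FykIII (GCTGG, off=2): starts [32, 43, 57, 66, 71, 78, 122] → cuts [34, 45, 59, 68, 73, 80, 124]
  JekI (CTTACGGG, off=4): starts [12, 87, 99] → cuts [16, 91, 103]

All cut coordinates (distinct, sorted): [2, 16, 27, 34, 45, 59, 65, 68, 73, 80, 91, 103, 124]

Fragment lengths:
  [0,2): 2 bp
  [2,16): 14 bp
  [16,27): 11 bp
  [27,34): 7 bp
  [34,45): 11 bp
  [45,59): 14 bp
  [59,65): 6 bp
  [65,68): 3 bp
  [68,73): 5 bp
  [73,80): 7 bp
  [80,91): 11 bp
  [91,103): 12 bp
  [103,124): 21 bp
  [124,133): 9 bp

[2,3,5,6,7,7,9,11,11,11,12,14,14,21]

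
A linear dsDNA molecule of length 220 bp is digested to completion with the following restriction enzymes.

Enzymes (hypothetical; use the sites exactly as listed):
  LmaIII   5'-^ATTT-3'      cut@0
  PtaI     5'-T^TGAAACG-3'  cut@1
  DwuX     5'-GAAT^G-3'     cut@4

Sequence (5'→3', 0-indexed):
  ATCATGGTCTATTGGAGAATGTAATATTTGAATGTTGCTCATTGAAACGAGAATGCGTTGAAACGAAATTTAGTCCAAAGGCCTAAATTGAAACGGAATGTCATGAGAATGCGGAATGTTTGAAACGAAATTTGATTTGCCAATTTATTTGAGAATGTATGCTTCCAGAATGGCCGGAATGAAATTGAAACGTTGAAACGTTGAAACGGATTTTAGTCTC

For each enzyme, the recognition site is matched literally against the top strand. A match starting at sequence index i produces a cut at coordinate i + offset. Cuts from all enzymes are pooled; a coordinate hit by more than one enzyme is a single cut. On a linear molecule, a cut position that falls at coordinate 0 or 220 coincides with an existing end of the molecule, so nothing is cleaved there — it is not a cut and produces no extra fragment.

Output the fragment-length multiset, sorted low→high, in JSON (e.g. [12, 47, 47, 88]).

Per-enzyme occurrences:
  LmaIII (ATTT, off=0): starts [25, 67, 129, 134, 142, 146, 209] → cuts [25, 67, 129, 134, 142, 146, 209]
  PtaI (TTGAAACG, off=1): starts [41, 57, 87, 119, 184, 192, 200] → cuts [42, 58, 88, 120, 185, 193, 201]
  DwuX (GAATG, off=4): starts [16, 29, 50, 95, 106, 113, 152, 167, 176] → cuts [20, 33, 54, 99, 110, 117, 156, 171, 180]

Pooled cuts: [20, 25, 33, 42, 54, 58, 67, 88, 99, 110, 117, 120, 129, 134, 142, 146, 156, 171, 180, 185, 193, 201, 209]

Fragments:
  [0,20): 20 bp
  [20,25): 5 bp
  [25,33): 8 bp
  [33,42): 9 bp
  [42,54): 12 bp
  [54,58): 4 bp
  [58,67): 9 bp
  [67,88): 21 bp
  [88,99): 11 bp
  [99,110): 11 bp
  [110,117): 7 bp
  [117,120): 3 bp
  [120,129): 9 bp
  [129,134): 5 bp
  [134,142): 8 bp
  [142,146): 4 bp
  [146,156): 10 bp
  [156,171): 15 bp
  [171,180): 9 bp
  [180,185): 5 bp
  [185,193): 8 bp
  [193,201): 8 bp
  [201,209): 8 bp
  [209,220): 11 bp

[3,4,4,5,5,5,7,8,8,8,8,8,9,9,9,9,10,11,11,11,12,15,20,21]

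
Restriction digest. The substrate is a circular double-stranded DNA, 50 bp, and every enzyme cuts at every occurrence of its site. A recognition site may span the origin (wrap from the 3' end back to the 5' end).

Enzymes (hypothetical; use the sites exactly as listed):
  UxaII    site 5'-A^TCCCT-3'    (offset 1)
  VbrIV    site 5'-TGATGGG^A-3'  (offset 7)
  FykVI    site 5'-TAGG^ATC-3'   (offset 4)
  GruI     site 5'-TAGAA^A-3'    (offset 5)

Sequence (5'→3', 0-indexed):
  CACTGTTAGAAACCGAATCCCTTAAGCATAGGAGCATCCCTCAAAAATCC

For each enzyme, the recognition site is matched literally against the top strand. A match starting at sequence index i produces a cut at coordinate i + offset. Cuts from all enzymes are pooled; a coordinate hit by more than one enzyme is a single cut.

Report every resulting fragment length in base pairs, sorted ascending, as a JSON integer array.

[6,19,25]

Per-enzyme occurrences:
  UxaII ATCCCT/1: at [16, 35] ⇒ [17, 36]
  VbrIV (TGATGGGA, off=7): no sites
  FykVI (TAGGATC, off=4): no sites
  GruI TAGAAA/5: at [6] ⇒ [11]

Pooled cuts: [11, 17, 36]

Fragments:
  11→17: 6 bp
  17→36: 19 bp
  36→11 (wrap): 50-36+11 = 25 bp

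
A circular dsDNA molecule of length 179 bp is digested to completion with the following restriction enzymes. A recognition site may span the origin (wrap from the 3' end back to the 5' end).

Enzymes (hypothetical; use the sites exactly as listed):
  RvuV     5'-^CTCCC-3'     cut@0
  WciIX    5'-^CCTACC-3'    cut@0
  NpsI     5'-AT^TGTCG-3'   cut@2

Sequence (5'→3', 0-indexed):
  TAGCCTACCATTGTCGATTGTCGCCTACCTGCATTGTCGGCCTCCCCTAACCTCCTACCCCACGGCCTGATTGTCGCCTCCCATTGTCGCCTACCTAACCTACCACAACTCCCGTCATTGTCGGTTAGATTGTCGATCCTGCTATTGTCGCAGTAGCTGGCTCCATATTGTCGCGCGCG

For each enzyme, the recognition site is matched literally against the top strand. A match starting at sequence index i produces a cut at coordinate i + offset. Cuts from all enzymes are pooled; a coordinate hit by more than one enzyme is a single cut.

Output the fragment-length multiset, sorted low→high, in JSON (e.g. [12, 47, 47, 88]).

Per-enzyme occurrences:
  RvuV (CTCCC, off=0): starts [41, 77, 108] → cuts [41, 77, 108]
  WciIX (CCTACC, off=0): starts [3, 23, 53, 89, 98] → cuts [3, 23, 53, 89, 98]
  NpsI (ATTGTCG, off=2): starts [9, 16, 32, 69, 82, 116, 128, 143, 166] → cuts [11, 18, 34, 71, 84, 118, 130, 145, 168]

All cut coordinates (distinct, sorted): [3, 11, 18, 23, 34, 41, 53, 71, 77, 84, 89, 98, 108, 118, 130, 145, 168]

Fragments:
  3→11: 8 bp
  11→18: 7 bp
  18→23: 5 bp
  23→34: 11 bp
  34→41: 7 bp
  41→53: 12 bp
  53→71: 18 bp
  71→77: 6 bp
  77→84: 7 bp
  84→89: 5 bp
  89→98: 9 bp
  98→108: 10 bp
  108→118: 10 bp
  118→130: 12 bp
  130→145: 15 bp
  145→168: 23 bp
  168→3 (wrap): 179-168+3 = 14 bp

[5,5,6,7,7,7,8,9,10,10,11,12,12,14,15,18,23]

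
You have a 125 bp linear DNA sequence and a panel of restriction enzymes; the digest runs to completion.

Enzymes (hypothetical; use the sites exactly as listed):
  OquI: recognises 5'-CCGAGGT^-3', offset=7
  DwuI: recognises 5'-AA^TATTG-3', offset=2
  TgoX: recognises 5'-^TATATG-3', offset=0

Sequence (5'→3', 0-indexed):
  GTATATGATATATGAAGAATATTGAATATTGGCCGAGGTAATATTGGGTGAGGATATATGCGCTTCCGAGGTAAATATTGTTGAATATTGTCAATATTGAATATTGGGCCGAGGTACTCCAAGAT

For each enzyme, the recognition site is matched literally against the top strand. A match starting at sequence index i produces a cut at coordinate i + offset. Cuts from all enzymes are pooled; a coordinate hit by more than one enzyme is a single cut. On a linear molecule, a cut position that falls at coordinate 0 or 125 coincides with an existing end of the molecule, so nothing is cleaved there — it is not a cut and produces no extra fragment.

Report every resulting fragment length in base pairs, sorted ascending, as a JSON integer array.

[1,2,3,7,7,7,9,10,10,11,13,13,14,18]

Scan for sites:
  OquI (CCGAGGT, off=7): starts [32, 65, 108] → cuts [39, 72, 115]
  DwuI (AATATTG, off=2): starts [17, 24, 39, 73, 83, 92, 99] → cuts [19, 26, 41, 75, 85, 94, 101]
  TgoX (TATATG, off=0): starts [1, 8, 54] → cuts [1, 8, 54]

All cut coordinates (distinct, sorted): [1, 8, 19, 26, 39, 41, 54, 72, 75, 85, 94, 101, 115]

Fragments:
  [0,1): 1 bp
  [1,8): 7 bp
  [8,19): 11 bp
  [19,26): 7 bp
  [26,39): 13 bp
  [39,41): 2 bp
  [41,54): 13 bp
  [54,72): 18 bp
  [72,75): 3 bp
  [75,85): 10 bp
  [85,94): 9 bp
  [94,101): 7 bp
  [101,115): 14 bp
  [115,125): 10 bp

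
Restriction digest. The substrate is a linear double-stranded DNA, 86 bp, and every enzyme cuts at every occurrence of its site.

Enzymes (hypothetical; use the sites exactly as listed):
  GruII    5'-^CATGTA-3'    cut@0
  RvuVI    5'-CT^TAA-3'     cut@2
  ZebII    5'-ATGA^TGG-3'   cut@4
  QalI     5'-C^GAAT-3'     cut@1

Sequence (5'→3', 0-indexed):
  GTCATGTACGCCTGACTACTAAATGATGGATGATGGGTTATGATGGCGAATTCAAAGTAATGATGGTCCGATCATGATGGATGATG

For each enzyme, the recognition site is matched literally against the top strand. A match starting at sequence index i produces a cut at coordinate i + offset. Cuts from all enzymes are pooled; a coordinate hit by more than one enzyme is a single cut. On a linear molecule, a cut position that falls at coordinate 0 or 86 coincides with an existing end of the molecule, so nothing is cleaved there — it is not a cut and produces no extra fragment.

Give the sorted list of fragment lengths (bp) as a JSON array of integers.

[2,4,7,9,10,14,16,24]

Scan for sites:
  GruII CATGTA/0: at [2] ⇒ [2]
  RvuVI (CTTAA, off=2): no sites
  ZebII ATGATGG/4: at [22, 29, 39, 59, 73] ⇒ [26, 33, 43, 63, 77]
  QalI CGAAT/1: at [46] ⇒ [47]

Pooled cuts: [2, 26, 33, 43, 47, 63, 77]

Fragments:
  [0,2): 2 bp
  [2,26): 24 bp
  [26,33): 7 bp
  [33,43): 10 bp
  [43,47): 4 bp
  [47,63): 16 bp
  [63,77): 14 bp
  [77,86): 9 bp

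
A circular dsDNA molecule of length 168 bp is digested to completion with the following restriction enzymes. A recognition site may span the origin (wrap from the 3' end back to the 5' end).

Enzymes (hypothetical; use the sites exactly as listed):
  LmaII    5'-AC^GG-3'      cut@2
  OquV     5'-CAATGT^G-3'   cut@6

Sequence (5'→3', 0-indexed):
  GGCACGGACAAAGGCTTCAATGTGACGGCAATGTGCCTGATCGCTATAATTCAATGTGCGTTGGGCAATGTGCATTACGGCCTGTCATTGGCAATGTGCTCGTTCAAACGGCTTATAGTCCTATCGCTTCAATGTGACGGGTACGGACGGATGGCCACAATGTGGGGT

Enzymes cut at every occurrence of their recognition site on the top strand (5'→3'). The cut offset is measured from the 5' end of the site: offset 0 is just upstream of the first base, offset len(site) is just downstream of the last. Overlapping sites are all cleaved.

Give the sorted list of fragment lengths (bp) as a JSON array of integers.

[3,3,4,6,7,8,10,12,14,15,18,19,23,26]

Scan for sites:
  LmaII ACGG/2: at [3, 24, 76, 107, 136, 142, 146] ⇒ [5, 26, 78, 109, 138, 144, 148]
  OquV CAATGTG/6: at [17, 28, 51, 65, 91, 129, 157] ⇒ [23, 34, 57, 71, 97, 135, 163]

Pooled cuts: [5, 23, 26, 34, 57, 71, 78, 97, 109, 135, 138, 144, 148, 163]

Fragments:
  5→23: 18 bp
  23→26: 3 bp
  26→34: 8 bp
  34→57: 23 bp
  57→71: 14 bp
  71→78: 7 bp
  78→97: 19 bp
  97→109: 12 bp
  109→135: 26 bp
  135→138: 3 bp
  138→144: 6 bp
  144→148: 4 bp
  148→163: 15 bp
  163→5 (wrap): 168-163+5 = 10 bp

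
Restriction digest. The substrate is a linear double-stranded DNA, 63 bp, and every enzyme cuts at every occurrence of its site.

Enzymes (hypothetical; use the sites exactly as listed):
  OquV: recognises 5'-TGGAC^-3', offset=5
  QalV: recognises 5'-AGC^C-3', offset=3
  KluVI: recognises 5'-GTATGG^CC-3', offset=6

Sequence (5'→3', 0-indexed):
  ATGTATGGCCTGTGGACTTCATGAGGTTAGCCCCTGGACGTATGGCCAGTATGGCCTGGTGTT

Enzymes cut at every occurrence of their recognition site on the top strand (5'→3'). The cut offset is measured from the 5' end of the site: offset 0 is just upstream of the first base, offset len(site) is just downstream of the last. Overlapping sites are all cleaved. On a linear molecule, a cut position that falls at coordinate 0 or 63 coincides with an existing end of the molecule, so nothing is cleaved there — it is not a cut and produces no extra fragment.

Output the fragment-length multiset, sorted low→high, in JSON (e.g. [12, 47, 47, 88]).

[6,8,8,9,9,9,14]

Scan for sites:
  OquV (TGGAC, off=5): starts [12, 34] → cuts [17, 39]
  QalV (AGCC, off=3): starts [28] → cuts [31]
  KluVI (GTATGGCC, off=6): starts [2, 39, 48] → cuts [8, 45, 54]

All cut coordinates (distinct, sorted): [8, 17, 31, 39, 45, 54]

Fragments:
  [0,8): 8 bp
  [8,17): 9 bp
  [17,31): 14 bp
  [31,39): 8 bp
  [39,45): 6 bp
  [45,54): 9 bp
  [54,63): 9 bp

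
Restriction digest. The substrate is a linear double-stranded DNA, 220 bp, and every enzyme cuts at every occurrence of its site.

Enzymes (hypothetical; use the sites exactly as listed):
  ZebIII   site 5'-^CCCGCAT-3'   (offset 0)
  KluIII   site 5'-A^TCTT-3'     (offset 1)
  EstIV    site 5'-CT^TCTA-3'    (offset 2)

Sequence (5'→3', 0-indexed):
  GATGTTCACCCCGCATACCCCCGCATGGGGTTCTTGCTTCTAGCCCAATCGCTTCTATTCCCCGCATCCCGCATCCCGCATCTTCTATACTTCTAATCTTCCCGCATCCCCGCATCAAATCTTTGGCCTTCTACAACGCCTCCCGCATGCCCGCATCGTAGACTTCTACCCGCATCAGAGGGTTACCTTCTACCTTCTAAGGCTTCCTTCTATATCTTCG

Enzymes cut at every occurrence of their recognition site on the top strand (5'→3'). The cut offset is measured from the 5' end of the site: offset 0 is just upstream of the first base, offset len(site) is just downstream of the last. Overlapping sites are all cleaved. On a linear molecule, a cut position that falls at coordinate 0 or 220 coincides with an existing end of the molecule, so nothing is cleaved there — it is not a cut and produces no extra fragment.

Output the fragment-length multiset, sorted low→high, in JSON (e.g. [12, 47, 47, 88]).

Scan for sites:
  ZebIII (CCCGCAT, off=0): starts [9, 19, 60, 67, 74, 100, 108, 141, 149, 168] → cuts [9, 19, 60, 67, 74, 100, 108, 141, 149, 168]
  KluIII (ATCTT, off=1): starts [79, 95, 118, 213] → cuts [80, 96, 119, 214]
  EstIV (CTTCTA, off=2): starts [36, 51, 81, 89, 127, 162, 186, 193, 206] → cuts [38, 53, 83, 91, 129, 164, 188, 195, 208]

Pooled cuts: [9, 19, 38, 53, 60, 67, 74, 80, 83, 91, 96, 100, 108, 119, 129, 141, 149, 164, 168, 188, 195, 208, 214]

Fragments:
  [0,9): 9 bp
  [9,19): 10 bp
  [19,38): 19 bp
  [38,53): 15 bp
  [53,60): 7 bp
  [60,67): 7 bp
  [67,74): 7 bp
  [74,80): 6 bp
  [80,83): 3 bp
  [83,91): 8 bp
  [91,96): 5 bp
  [96,100): 4 bp
  [100,108): 8 bp
  [108,119): 11 bp
  [119,129): 10 bp
  [129,141): 12 bp
  [141,149): 8 bp
  [149,164): 15 bp
  [164,168): 4 bp
  [168,188): 20 bp
  [188,195): 7 bp
  [195,208): 13 bp
  [208,214): 6 bp
  [214,220): 6 bp

[3,4,4,5,6,6,6,7,7,7,7,8,8,8,9,10,10,11,12,13,15,15,19,20]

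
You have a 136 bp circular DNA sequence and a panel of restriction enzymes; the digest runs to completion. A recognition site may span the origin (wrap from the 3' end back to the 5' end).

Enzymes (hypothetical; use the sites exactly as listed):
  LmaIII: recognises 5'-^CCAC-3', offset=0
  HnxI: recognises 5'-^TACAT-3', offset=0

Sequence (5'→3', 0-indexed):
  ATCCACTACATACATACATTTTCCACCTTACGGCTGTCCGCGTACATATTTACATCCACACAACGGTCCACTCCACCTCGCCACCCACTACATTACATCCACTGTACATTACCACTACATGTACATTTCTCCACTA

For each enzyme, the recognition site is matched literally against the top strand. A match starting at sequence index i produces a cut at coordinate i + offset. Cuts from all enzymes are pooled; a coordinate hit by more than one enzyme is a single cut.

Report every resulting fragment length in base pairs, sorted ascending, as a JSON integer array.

[4,4,4,4,4,4,5,5,5,5,6,6,7,8,8,8,8,9,12,20]

Site scan:
  LmaIII CCAC/0: at [2, 22, 55, 67, 72, 80, 84, 98, 111, 130] ⇒ [2, 22, 55, 67, 72, 80, 84, 98, 111, 130]
  HnxI TACAT/0: at [6, 10, 14, 42, 50, 88, 93, 104, 115, 121] ⇒ [6, 10, 14, 42, 50, 88, 93, 104, 115, 121]

Pooled cuts: [2, 6, 10, 14, 22, 42, 50, 55, 67, 72, 80, 84, 88, 93, 98, 104, 111, 115, 121, 130]

Fragments:
  2→6: 4 bp
  6→10: 4 bp
  10→14: 4 bp
  14→22: 8 bp
  22→42: 20 bp
  42→50: 8 bp
  50→55: 5 bp
  55→67: 12 bp
  67→72: 5 bp
  72→80: 8 bp
  80→84: 4 bp
  84→88: 4 bp
  88→93: 5 bp
  93→98: 5 bp
  98→104: 6 bp
  104→111: 7 bp
  111→115: 4 bp
  115→121: 6 bp
  121→130: 9 bp
  130→2 (wrap): 136-130+2 = 8 bp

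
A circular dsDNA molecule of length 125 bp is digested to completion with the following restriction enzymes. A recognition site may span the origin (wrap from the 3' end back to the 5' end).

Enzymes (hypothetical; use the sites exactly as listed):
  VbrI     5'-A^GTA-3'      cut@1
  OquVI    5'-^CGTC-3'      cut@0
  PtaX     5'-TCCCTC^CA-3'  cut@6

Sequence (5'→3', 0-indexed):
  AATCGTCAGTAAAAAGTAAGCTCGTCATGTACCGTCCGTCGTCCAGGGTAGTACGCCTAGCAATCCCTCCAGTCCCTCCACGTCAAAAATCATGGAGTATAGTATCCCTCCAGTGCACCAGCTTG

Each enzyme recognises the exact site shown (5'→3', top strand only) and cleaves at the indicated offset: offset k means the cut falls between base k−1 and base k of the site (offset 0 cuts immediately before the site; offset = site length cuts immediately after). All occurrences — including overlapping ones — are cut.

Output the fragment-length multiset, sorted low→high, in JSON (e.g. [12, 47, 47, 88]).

[2,3,4,5,5,7,7,9,9,10,11,16,18,19]

Site scan:
  VbrI (AGTA, off=1): starts [7, 14, 49, 95, 100] → cuts [8, 15, 50, 96, 101]
  OquVI (CGTC, off=0): starts [3, 22, 32, 36, 39, 80] → cuts [3, 22, 32, 36, 39, 80]
  PtaX (TCCCTCCA, off=6): starts [63, 72, 104] → cuts [69, 78, 110]

Pooled cuts: [3, 8, 15, 22, 32, 36, 39, 50, 69, 78, 80, 96, 101, 110]

Fragment lengths:
  3→8: 5 bp
  8→15: 7 bp
  15→22: 7 bp
  22→32: 10 bp
  32→36: 4 bp
  36→39: 3 bp
  39→50: 11 bp
  50→69: 19 bp
  69→78: 9 bp
  78→80: 2 bp
  80→96: 16 bp
  96→101: 5 bp
  101→110: 9 bp
  110→3 (wrap): 125-110+3 = 18 bp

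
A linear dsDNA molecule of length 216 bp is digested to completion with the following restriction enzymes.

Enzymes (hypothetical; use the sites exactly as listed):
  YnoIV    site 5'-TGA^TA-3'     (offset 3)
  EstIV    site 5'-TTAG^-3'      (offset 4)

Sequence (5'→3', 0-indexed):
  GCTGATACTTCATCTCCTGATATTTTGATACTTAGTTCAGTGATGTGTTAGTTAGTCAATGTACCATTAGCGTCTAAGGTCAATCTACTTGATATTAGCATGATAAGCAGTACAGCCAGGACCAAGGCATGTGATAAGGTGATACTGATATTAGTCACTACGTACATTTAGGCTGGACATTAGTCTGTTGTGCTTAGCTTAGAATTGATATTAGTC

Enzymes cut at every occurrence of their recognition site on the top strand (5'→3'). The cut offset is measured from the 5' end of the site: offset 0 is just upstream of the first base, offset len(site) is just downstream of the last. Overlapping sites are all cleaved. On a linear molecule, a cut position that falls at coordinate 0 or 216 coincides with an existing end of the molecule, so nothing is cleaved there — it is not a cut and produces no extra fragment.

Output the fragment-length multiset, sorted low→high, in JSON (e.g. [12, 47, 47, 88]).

[2,4,5,5,5,6,6,6,6,6,7,8,8,12,14,15,15,16,17,22,31]

Per-enzyme occurrences:
  YnoIV TGATA/3: at [2, 17, 25, 89, 100, 131, 139, 145, 205] ⇒ [5, 20, 28, 92, 103, 134, 142, 148, 208]
  EstIV TTAG/4: at [31, 47, 51, 66, 94, 150, 167, 179, 193, 198, 210] ⇒ [35, 51, 55, 70, 98, 154, 171, 183, 197, 202, 214]

All cut coordinates (distinct, sorted): [5, 20, 28, 35, 51, 55, 70, 92, 98, 103, 134, 142, 148, 154, 171, 183, 197, 202, 208, 214]

Fragments:
  [0,5): 5 bp
  [5,20): 15 bp
  [20,28): 8 bp
  [28,35): 7 bp
  [35,51): 16 bp
  [51,55): 4 bp
  [55,70): 15 bp
  [70,92): 22 bp
  [92,98): 6 bp
  [98,103): 5 bp
  [103,134): 31 bp
  [134,142): 8 bp
  [142,148): 6 bp
  [148,154): 6 bp
  [154,171): 17 bp
  [171,183): 12 bp
  [183,197): 14 bp
  [197,202): 5 bp
  [202,208): 6 bp
  [208,214): 6 bp
  [214,216): 2 bp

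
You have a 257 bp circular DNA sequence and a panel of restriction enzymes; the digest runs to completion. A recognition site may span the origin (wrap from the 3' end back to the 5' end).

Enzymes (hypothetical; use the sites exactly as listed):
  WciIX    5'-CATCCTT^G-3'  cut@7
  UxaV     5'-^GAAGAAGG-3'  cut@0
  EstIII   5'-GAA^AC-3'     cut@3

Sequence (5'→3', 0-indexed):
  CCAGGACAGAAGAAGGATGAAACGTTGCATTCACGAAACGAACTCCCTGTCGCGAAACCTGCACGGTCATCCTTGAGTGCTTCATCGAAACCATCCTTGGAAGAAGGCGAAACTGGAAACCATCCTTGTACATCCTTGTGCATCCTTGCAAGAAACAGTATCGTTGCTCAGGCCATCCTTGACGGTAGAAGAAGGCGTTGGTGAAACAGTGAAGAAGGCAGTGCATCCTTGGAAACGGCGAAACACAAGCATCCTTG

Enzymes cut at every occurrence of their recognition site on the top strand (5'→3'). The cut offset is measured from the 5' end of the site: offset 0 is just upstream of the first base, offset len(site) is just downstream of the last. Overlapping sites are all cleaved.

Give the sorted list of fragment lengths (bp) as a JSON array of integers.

[1,4,5,7,7,7,8,9,9,9,10,10,12,13,14,15,16,18,18,19,20,26]

Site scan:
  WciIX (CATCCTTG, off=7): starts [67, 91, 120, 130, 140, 173, 223, 249] → cuts [74, 98, 127, 137, 147, 180, 230, 256]
  UxaV (GAAGAAGG, off=0): starts [8, 99, 187, 210] → cuts [8, 99, 187, 210]
  EstIII (GAAAC, off=3): starts [18, 34, 53, 86, 108, 115, 151, 202, 231, 239] → cuts [21, 37, 56, 89, 111, 118, 154, 205, 234, 242]

All cut coordinates (distinct, sorted): [8, 21, 37, 56, 74, 89, 98, 99, 111, 118, 127, 137, 147, 154, 180, 187, 205, 210, 230, 234, 242, 256]

Fragments:
  8→21: 13 bp
  21→37: 16 bp
  37→56: 19 bp
  56→74: 18 bp
  74→89: 15 bp
  89→98: 9 bp
  98→99: 1 bp
  99→111: 12 bp
  111→118: 7 bp
  118→127: 9 bp
  127→137: 10 bp
  137→147: 10 bp
  147→154: 7 bp
  154→180: 26 bp
  180→187: 7 bp
  187→205: 18 bp
  205→210: 5 bp
  210→230: 20 bp
  230→234: 4 bp
  234→242: 8 bp
  242→256: 14 bp
  256→8 (wrap): 257-256+8 = 9 bp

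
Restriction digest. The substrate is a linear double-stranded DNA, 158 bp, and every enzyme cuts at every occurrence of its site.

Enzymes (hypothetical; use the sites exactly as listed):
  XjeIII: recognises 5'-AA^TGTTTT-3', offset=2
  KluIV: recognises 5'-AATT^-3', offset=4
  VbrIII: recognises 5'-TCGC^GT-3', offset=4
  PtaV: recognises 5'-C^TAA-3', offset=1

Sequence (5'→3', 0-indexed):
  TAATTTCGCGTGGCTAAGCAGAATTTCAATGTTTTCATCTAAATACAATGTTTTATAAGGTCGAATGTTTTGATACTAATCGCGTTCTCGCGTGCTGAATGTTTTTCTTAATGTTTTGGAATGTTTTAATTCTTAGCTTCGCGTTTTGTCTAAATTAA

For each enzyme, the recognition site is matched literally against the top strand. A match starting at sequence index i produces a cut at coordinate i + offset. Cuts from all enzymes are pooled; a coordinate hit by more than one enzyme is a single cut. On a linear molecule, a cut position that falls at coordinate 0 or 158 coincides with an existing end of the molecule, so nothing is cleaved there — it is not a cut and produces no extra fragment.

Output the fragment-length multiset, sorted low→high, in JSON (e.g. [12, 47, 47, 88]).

[2,4,4,5,5,6,7,8,8,8,9,10,10,10,11,11,11,12,17]

Per-enzyme occurrences:
  XjeIII (AATGTTTT, off=2): starts [27, 46, 63, 97, 109, 119] → cuts [29, 48, 65, 99, 111, 121]
  KluIV (AATT, off=4): starts [1, 21, 127, 152] → cuts [5, 25, 131, 156]
  VbrIII (TCGCGT, off=4): starts [5, 79, 87, 138] → cuts [9, 83, 91, 142]
  PtaV (CTAA, off=1): starts [13, 38, 75, 149] → cuts [14, 39, 76, 150]

Pooled cuts: [5, 9, 14, 25, 29, 39, 48, 65, 76, 83, 91, 99, 111, 121, 131, 142, 150, 156]

Fragment lengths:
  [0,5): 5 bp
  [5,9): 4 bp
  [9,14): 5 bp
  [14,25): 11 bp
  [25,29): 4 bp
  [29,39): 10 bp
  [39,48): 9 bp
  [48,65): 17 bp
  [65,76): 11 bp
  [76,83): 7 bp
  [83,91): 8 bp
  [91,99): 8 bp
  [99,111): 12 bp
  [111,121): 10 bp
  [121,131): 10 bp
  [131,142): 11 bp
  [142,150): 8 bp
  [150,156): 6 bp
  [156,158): 2 bp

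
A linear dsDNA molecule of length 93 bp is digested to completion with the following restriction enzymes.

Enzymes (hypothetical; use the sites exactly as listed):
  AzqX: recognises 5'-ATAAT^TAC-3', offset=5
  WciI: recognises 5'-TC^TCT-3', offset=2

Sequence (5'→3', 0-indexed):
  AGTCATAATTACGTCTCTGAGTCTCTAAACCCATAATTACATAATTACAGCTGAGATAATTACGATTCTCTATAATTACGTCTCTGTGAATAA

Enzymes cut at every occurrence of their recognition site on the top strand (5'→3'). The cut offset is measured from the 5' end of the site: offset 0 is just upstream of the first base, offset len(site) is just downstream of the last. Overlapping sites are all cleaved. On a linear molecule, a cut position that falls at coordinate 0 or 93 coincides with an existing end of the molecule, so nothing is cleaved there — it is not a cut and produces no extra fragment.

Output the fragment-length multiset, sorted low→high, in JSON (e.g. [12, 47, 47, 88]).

Site scan:
  AzqX ATAATTAC/5: at [4, 32, 40, 55, 71] ⇒ [9, 37, 45, 60, 76]
  WciI TCTCT/2: at [13, 21, 66, 80] ⇒ [15, 23, 68, 82]

All cut coordinates (distinct, sorted): [9, 15, 23, 37, 45, 60, 68, 76, 82]

Fragment lengths:
  [0,9): 9 bp
  [9,15): 6 bp
  [15,23): 8 bp
  [23,37): 14 bp
  [37,45): 8 bp
  [45,60): 15 bp
  [60,68): 8 bp
  [68,76): 8 bp
  [76,82): 6 bp
  [82,93): 11 bp

[6,6,8,8,8,8,9,11,14,15]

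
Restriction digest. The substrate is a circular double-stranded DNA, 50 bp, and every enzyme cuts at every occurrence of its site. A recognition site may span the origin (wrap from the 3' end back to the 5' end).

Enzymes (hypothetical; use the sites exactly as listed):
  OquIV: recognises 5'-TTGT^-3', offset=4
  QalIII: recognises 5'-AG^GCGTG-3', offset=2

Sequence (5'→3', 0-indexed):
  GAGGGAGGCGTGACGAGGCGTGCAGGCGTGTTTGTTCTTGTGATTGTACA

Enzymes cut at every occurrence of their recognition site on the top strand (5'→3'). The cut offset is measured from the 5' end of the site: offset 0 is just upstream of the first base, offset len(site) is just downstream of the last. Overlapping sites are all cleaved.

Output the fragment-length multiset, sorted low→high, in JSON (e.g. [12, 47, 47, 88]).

[6,6,8,10,10,10]

Per-enzyme occurrences:
  OquIV TTGT/4: at [31, 37, 43] ⇒ [35, 41, 47]
  QalIII AGGCGTG/2: at [5, 15, 23] ⇒ [7, 17, 25]

Pooled cuts: [7, 17, 25, 35, 41, 47]

Fragments:
  7→17: 10 bp
  17→25: 8 bp
  25→35: 10 bp
  35→41: 6 bp
  41→47: 6 bp
  47→7 (wrap): 50-47+7 = 10 bp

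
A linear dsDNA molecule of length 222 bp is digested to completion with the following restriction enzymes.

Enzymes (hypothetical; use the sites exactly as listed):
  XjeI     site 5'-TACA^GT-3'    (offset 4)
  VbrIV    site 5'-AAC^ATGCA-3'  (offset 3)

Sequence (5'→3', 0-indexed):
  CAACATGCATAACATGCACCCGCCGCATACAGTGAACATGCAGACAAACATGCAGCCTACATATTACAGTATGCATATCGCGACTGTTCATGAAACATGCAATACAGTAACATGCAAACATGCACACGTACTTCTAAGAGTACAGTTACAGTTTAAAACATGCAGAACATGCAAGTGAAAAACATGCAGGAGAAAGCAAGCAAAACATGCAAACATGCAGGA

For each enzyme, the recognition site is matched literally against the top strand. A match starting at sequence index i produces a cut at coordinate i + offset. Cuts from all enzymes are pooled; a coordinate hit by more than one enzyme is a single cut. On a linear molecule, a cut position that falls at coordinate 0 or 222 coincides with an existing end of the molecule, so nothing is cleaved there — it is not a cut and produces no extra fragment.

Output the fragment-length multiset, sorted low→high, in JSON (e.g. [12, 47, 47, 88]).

Scan for sites:
  XjeI TACAGT/4: at [27, 64, 102, 140, 146] ⇒ [31, 68, 106, 144, 150]
  VbrIV AACATGCA/3: at [1, 10, 34, 46, 93, 108, 116, 156, 165, 180, 203, 211] ⇒ [4, 13, 37, 49, 96, 111, 119, 159, 168, 183, 206, 214]

All cut coordinates (distinct, sorted): [4, 13, 31, 37, 49, 68, 96, 106, 111, 119, 144, 150, 159, 168, 183, 206, 214]

Fragment lengths:
  [0,4): 4 bp
  [4,13): 9 bp
  [13,31): 18 bp
  [31,37): 6 bp
  [37,49): 12 bp
  [49,68): 19 bp
  [68,96): 28 bp
  [96,106): 10 bp
  [106,111): 5 bp
  [111,119): 8 bp
  [119,144): 25 bp
  [144,150): 6 bp
  [150,159): 9 bp
  [159,168): 9 bp
  [168,183): 15 bp
  [183,206): 23 bp
  [206,214): 8 bp
  [214,222): 8 bp

[4,5,6,6,8,8,8,9,9,9,10,12,15,18,19,23,25,28]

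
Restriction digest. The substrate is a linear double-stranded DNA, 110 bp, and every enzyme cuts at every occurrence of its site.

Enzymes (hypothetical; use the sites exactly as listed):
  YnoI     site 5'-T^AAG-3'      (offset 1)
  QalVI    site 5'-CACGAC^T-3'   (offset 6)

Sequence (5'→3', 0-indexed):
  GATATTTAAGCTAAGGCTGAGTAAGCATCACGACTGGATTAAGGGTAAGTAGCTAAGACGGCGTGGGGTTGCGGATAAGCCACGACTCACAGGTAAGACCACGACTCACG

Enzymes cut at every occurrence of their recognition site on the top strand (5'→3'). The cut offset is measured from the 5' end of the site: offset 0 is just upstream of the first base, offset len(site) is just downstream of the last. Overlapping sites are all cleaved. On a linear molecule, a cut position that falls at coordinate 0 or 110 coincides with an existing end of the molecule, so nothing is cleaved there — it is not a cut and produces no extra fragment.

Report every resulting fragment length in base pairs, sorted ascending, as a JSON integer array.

[5,5,6,6,7,8,8,10,10,11,12,22]

Site scan:
  YnoI TAAG/1: at [6, 11, 21, 39, 45, 53, 75, 93] ⇒ [7, 12, 22, 40, 46, 54, 76, 94]
  QalVI CACGACT/6: at [28, 80, 99] ⇒ [34, 86, 105]

Pooled cuts: [7, 12, 22, 34, 40, 46, 54, 76, 86, 94, 105]

Fragments:
  [0,7): 7 bp
  [7,12): 5 bp
  [12,22): 10 bp
  [22,34): 12 bp
  [34,40): 6 bp
  [40,46): 6 bp
  [46,54): 8 bp
  [54,76): 22 bp
  [76,86): 10 bp
  [86,94): 8 bp
  [94,105): 11 bp
  [105,110): 5 bp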